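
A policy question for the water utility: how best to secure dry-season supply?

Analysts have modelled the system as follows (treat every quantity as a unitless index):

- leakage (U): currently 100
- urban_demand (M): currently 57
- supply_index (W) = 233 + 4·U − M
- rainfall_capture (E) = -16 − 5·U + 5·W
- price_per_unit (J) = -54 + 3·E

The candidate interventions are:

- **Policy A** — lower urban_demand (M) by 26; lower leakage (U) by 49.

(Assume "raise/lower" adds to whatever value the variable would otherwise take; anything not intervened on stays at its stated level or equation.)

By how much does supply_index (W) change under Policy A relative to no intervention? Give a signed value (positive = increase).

Baseline:
  U = 100
  M = 57
  W = 233 + 4·100 − 57 = 576
Policy A (M − 26, U − 49):
  U = 100 − 49 = 51
  M = 57 − 26 = 31
  W = 233 + 4·51 − 31 = 406
Change in W: 406 − 576 = -170

-170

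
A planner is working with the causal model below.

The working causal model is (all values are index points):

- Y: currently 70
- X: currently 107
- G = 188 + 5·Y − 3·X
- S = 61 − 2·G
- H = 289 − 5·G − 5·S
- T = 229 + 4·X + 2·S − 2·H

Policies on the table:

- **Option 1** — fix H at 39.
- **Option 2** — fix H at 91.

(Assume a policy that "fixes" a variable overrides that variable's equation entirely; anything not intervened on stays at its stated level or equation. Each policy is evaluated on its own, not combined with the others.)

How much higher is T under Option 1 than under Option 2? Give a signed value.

Option 1 (H := 39):
  Y = 70
  X = 107
  G = 188 + 5·70 − 3·107 = 217
  S = 61 − 2·217 = -373
  H = 39
  T = 229 + 4·107 + 2·(-373) − 2·39 = -167
Option 2 (H := 91):
  Y = 70
  X = 107
  G = 188 + 5·70 − 3·107 = 217
  S = 61 − 2·217 = -373
  H = 91
  T = 229 + 4·107 + 2·(-373) − 2·91 = -271
T: -167 − (-271) = 104

104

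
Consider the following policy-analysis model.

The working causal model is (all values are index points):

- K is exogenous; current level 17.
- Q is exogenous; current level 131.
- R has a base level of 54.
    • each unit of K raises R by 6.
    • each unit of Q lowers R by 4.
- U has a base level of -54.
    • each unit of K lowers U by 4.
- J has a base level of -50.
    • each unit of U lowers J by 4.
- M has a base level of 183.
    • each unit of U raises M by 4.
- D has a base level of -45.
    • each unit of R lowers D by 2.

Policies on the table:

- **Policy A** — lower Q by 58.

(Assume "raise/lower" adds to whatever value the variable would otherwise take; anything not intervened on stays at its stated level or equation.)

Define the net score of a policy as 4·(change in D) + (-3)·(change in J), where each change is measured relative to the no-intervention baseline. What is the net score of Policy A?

-1856

Baseline:
  K = 17
  Q = 131
  R = 54 + 6·17 − 4·131 = -368
  U = -54 − 4·17 = -122
  J = -50 − 4·(-122) = 438
  D = -45 − 2·(-368) = 691
Policy A (Q − 58):
  K = 17
  Q = 131 − 58 = 73
  R = 54 + 6·17 − 4·73 = -136
  U = -54 − 4·17 = -122
  J = -50 − 4·(-122) = 438
  D = -45 − 2·(-136) = 227
ΔD = 227 − 691 = -464; ΔJ = 438 − 438 = 0
Score = 4·(-464) + (-3)·0 = -1856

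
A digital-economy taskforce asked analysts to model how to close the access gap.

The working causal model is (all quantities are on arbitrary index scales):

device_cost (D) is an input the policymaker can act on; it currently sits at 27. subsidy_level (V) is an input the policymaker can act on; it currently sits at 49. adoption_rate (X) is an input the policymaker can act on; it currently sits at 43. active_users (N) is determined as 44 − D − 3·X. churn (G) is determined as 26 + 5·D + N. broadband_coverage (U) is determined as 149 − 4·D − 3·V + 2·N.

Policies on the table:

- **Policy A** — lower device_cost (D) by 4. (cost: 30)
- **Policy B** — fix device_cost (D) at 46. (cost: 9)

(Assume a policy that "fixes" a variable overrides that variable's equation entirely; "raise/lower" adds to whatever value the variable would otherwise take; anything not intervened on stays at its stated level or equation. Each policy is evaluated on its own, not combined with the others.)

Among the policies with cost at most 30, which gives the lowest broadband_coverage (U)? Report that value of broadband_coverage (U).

-444

Policy A (D − 4):
  D = 27 − 4 = 23
  V = 49
  X = 43
  N = 44 − 23 − 3·43 = -108
  U = 149 − 4·23 − 3·49 + 2·(-108) = -306
Policy B (D := 46):
  D = 46
  V = 49
  X = 43
  N = 44 − 46 − 3·43 = -131
  U = 149 − 4·46 − 3·49 + 2·(-131) = -444
Comparing — Policy A: U=-306, Policy B: U=-444. Lowest is -444 (Policy B).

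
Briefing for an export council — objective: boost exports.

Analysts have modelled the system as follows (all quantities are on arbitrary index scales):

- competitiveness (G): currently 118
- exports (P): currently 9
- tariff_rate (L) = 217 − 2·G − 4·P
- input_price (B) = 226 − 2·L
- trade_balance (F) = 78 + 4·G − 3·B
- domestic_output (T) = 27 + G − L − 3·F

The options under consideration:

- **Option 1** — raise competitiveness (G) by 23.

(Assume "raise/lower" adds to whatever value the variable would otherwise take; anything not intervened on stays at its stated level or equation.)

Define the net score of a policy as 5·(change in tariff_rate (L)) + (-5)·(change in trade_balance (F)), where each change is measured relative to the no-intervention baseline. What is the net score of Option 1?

Baseline:
  G = 118
  P = 9
  L = 217 − 2·118 − 4·9 = -55
  B = 226 − 2·(-55) = 336
  F = 78 + 4·118 − 3·336 = -458
Option 1 (G + 23):
  G = 118 + 23 = 141
  P = 9
  L = 217 − 2·141 − 4·9 = -101
  B = 226 − 2·(-101) = 428
  F = 78 + 4·141 − 3·428 = -642
ΔL = -101 − (-55) = -46; ΔF = -642 − (-458) = -184
Score = 5·(-46) + (-5)·(-184) = 690

690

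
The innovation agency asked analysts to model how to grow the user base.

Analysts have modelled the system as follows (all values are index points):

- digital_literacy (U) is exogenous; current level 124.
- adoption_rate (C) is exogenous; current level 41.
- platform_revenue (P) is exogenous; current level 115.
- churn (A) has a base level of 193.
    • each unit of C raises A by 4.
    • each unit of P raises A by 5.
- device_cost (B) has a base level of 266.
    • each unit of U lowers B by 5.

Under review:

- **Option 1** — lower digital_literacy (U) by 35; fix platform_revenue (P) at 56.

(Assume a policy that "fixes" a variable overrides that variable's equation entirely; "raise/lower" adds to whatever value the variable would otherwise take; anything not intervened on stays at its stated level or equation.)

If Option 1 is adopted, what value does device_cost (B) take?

Option 1 (U − 35, P := 56):
  U = 124 − 35 = 89
  B = 266 − 5·89 = -179

-179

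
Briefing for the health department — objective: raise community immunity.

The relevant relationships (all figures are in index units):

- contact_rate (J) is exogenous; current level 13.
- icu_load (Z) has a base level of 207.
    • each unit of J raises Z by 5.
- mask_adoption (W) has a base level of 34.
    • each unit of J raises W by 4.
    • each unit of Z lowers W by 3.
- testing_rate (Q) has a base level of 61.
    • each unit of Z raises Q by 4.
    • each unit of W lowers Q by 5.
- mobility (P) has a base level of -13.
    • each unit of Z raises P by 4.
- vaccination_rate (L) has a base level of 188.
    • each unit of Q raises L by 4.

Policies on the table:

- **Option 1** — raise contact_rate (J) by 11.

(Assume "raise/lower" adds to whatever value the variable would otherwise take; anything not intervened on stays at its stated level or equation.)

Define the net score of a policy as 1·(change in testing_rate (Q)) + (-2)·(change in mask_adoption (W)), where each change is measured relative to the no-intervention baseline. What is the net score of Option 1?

Baseline:
  J = 13
  Z = 207 + 5·13 = 272
  W = 34 + 4·13 − 3·272 = -730
  Q = 61 + 4·272 − 5·(-730) = 4799
Option 1 (J + 11):
  J = 13 + 11 = 24
  Z = 207 + 5·24 = 327
  W = 34 + 4·24 − 3·327 = -851
  Q = 61 + 4·327 − 5·(-851) = 5624
ΔQ = 5624 − 4799 = 825; ΔW = -851 − (-730) = -121
Score = 1·825 + (-2)·(-121) = 1067

1067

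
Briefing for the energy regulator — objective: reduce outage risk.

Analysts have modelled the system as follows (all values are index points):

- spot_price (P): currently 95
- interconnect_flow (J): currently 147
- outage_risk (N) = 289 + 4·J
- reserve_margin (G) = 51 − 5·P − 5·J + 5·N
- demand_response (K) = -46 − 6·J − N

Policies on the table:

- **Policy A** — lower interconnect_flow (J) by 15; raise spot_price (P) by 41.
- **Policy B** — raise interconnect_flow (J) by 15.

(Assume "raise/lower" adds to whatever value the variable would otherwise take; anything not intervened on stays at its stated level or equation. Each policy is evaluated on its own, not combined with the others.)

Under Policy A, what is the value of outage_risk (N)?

Policy A (J − 15, P + 41):
  J = 147 − 15 = 132
  N = 289 + 4·132 = 817

817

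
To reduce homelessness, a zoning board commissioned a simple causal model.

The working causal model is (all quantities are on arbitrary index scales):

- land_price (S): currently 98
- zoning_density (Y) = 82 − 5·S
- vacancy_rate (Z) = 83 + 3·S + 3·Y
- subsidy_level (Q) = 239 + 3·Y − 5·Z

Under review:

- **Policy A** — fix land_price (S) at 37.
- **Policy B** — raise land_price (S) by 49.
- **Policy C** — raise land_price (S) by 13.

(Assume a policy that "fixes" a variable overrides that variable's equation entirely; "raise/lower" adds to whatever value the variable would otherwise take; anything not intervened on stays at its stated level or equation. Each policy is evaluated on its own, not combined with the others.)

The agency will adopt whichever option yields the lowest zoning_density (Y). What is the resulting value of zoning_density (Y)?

-653

Policy A (S := 37):
  S = 37
  Y = 82 − 5·37 = -103
Policy B (S + 49):
  S = 98 + 49 = 147
  Y = 82 − 5·147 = -653
Policy C (S + 13):
  S = 98 + 13 = 111
  Y = 82 − 5·111 = -473
Comparing — Policy A: Y=-103, Policy B: Y=-653, Policy C: Y=-473. Lowest is -653 (Policy B).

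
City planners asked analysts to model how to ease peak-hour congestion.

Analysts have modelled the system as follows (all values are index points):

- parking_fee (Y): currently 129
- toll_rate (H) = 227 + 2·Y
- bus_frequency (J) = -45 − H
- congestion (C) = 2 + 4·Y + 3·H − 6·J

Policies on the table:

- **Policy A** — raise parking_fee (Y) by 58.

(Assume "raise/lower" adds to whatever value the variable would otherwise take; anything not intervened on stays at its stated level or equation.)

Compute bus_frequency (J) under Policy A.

Policy A (Y + 58):
  Y = 129 + 58 = 187
  H = 227 + 2·187 = 601
  J = -45 − 601 = -646

-646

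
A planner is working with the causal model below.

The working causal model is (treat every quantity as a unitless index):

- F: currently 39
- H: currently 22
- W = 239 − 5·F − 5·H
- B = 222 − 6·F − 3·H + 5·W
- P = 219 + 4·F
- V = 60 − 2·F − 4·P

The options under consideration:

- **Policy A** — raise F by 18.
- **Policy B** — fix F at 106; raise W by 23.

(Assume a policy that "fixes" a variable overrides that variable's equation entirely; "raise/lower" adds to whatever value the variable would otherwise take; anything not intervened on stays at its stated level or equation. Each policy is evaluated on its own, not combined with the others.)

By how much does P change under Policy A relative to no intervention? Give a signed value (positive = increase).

Baseline:
  F = 39
  P = 219 + 4·39 = 375
Policy A (F + 18):
  F = 39 + 18 = 57
  P = 219 + 4·57 = 447
Change in P: 447 − 375 = 72

72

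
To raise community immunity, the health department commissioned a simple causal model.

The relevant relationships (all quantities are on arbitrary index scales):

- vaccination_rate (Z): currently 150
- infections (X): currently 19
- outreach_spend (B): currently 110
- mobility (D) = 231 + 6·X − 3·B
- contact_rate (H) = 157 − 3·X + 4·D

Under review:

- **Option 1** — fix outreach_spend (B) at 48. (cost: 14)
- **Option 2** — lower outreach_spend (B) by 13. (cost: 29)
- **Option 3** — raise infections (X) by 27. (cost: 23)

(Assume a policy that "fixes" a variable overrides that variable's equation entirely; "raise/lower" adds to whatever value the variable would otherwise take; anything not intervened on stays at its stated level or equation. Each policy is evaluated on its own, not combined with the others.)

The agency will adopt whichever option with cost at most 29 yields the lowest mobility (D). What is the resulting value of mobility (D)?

Option 1 (B := 48):
  X = 19
  B = 48
  D = 231 + 6·19 − 3·48 = 201
Option 2 (B − 13):
  X = 19
  B = 110 − 13 = 97
  D = 231 + 6·19 − 3·97 = 54
Option 3 (X + 27):
  X = 19 + 27 = 46
  B = 110
  D = 231 + 6·46 − 3·110 = 177
Comparing — Option 1: D=201, Option 2: D=54, Option 3: D=177. Lowest is 54 (Option 2).

54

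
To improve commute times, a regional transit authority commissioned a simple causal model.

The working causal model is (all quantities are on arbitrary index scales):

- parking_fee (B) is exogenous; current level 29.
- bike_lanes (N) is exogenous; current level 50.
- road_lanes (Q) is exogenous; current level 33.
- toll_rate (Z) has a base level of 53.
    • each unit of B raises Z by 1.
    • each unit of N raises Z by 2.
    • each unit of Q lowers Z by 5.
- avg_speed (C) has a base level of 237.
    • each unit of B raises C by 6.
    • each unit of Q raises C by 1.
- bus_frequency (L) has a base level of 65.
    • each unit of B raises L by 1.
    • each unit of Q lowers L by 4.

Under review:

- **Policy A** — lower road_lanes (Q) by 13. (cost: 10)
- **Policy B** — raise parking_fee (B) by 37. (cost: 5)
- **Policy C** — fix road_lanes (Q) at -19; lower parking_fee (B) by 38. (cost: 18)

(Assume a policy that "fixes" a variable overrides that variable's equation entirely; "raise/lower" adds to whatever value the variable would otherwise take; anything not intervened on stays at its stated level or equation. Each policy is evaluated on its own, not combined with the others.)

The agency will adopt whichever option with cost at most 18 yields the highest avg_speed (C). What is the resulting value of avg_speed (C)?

Policy A (Q − 13):
  B = 29
  Q = 33 − 13 = 20
  C = 237 + 6·29 + 20 = 431
Policy B (B + 37):
  B = 29 + 37 = 66
  Q = 33
  C = 237 + 6·66 + 33 = 666
Policy C (Q := -19, B − 38):
  B = 29 − 38 = -9
  Q = -19
  C = 237 + 6·(-9) + (-19) = 164
Comparing — Policy A: C=431, Policy B: C=666, Policy C: C=164. Highest is 666 (Policy B).

666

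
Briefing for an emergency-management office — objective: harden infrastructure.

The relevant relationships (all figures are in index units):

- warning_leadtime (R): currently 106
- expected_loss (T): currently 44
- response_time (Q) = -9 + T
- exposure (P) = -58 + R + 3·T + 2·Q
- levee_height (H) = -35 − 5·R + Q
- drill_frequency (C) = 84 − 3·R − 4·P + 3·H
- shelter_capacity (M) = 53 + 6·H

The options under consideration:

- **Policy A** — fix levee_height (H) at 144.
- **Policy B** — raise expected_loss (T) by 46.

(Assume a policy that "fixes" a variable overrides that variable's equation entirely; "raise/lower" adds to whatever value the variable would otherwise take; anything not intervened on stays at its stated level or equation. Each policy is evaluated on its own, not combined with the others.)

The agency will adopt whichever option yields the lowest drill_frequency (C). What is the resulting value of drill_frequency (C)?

-3606

Policy A (H := 144):
  R = 106
  T = 44
  Q = -9 + 44 = 35
  P = -58 + 106 + 3·44 + 2·35 = 250
  H = 144
  C = 84 − 3·106 − 4·250 + 3·144 = -802
Policy B (T + 46):
  R = 106
  T = 44 + 46 = 90
  Q = -9 + 90 = 81
  P = -58 + 106 + 3·90 + 2·81 = 480
  H = -35 − 5·106 + 81 = -484
  C = 84 − 3·106 − 4·480 + 3·(-484) = -3606
Comparing — Policy A: C=-802, Policy B: C=-3606. Lowest is -3606 (Policy B).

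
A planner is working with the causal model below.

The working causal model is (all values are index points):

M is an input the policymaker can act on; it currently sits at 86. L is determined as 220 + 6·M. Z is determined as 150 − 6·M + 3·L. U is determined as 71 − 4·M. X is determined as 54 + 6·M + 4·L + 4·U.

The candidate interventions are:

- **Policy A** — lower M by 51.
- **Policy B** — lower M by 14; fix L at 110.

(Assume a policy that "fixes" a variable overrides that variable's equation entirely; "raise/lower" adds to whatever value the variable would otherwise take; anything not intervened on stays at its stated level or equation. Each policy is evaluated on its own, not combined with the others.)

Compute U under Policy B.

-217

Policy B (M − 14, L := 110):
  M = 86 − 14 = 72
  U = 71 − 4·72 = -217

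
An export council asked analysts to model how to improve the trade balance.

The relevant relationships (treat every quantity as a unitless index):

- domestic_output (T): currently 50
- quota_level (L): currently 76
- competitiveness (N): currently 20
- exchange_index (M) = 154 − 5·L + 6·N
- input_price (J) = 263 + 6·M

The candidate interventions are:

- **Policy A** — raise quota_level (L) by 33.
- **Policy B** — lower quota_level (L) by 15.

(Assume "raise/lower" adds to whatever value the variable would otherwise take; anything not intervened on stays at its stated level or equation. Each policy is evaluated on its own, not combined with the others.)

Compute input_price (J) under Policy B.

77

Policy B (L − 15):
  L = 76 − 15 = 61
  N = 20
  M = 154 − 5·61 + 6·20 = -31
  J = 263 + 6·(-31) = 77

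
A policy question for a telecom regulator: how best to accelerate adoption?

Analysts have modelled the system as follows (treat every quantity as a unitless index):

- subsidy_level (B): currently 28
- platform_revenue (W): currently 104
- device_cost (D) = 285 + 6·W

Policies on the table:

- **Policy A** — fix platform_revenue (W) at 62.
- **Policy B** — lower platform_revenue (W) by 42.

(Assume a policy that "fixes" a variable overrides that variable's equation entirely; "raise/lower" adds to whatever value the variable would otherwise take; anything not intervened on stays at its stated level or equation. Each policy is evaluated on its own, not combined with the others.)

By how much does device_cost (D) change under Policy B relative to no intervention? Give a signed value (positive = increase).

-252

Baseline:
  W = 104
  D = 285 + 6·104 = 909
Policy B (W − 42):
  W = 104 − 42 = 62
  D = 285 + 6·62 = 657
Change in D: 657 − 909 = -252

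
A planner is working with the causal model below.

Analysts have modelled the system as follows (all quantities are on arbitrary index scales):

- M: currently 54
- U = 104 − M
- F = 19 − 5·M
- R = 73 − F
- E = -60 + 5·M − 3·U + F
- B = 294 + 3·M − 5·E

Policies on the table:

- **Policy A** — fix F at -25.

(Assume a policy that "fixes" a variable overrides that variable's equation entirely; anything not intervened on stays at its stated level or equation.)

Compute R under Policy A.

Policy A (F := -25):
  M = 54
  F = -25
  R = 73 − (-25) = 98

98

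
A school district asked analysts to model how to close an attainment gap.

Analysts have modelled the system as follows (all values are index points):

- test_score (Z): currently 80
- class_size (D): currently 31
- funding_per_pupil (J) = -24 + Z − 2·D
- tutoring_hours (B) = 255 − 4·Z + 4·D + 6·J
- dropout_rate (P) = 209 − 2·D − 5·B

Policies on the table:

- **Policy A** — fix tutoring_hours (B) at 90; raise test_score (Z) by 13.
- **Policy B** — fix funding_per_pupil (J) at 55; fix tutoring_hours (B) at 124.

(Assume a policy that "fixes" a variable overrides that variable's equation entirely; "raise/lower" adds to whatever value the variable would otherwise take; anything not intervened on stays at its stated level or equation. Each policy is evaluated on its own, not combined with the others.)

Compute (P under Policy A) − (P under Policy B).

Policy A (B := 90, Z + 13):
  Z = 80 + 13 = 93
  D = 31
  J = -24 + 93 − 2·31 = 7
  B = 90
  P = 209 − 2·31 − 5·90 = -303
Policy B (J := 55, B := 124):
  Z = 80
  D = 31
  J = 55
  B = 124
  P = 209 − 2·31 − 5·124 = -473
P: -303 − (-473) = 170

170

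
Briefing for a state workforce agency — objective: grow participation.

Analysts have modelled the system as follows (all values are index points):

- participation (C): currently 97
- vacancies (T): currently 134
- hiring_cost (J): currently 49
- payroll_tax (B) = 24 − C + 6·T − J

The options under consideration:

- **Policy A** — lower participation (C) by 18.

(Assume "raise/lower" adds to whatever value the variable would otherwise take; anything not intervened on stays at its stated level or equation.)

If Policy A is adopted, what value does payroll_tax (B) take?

Policy A (C − 18):
  C = 97 − 18 = 79
  T = 134
  J = 49
  B = 24 − 79 + 6·134 − 49 = 700

700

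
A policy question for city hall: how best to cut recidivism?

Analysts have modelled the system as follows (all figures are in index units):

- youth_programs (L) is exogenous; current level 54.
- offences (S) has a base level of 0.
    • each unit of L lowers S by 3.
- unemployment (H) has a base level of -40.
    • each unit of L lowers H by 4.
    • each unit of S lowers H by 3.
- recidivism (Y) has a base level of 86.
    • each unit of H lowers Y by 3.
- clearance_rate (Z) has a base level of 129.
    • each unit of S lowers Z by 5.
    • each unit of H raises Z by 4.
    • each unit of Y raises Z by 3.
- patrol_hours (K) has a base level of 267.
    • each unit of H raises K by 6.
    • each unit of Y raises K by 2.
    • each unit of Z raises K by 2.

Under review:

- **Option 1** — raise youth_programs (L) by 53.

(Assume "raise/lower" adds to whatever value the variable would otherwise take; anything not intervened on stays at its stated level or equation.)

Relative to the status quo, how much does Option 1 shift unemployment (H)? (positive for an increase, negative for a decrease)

Baseline:
  L = 54
  S = 0 − 3·54 = -162
  H = -40 − 4·54 − 3·(-162) = 230
Option 1 (L + 53):
  L = 54 + 53 = 107
  S = 0 − 3·107 = -321
  H = -40 − 4·107 − 3·(-321) = 495
Change in H: 495 − 230 = 265

265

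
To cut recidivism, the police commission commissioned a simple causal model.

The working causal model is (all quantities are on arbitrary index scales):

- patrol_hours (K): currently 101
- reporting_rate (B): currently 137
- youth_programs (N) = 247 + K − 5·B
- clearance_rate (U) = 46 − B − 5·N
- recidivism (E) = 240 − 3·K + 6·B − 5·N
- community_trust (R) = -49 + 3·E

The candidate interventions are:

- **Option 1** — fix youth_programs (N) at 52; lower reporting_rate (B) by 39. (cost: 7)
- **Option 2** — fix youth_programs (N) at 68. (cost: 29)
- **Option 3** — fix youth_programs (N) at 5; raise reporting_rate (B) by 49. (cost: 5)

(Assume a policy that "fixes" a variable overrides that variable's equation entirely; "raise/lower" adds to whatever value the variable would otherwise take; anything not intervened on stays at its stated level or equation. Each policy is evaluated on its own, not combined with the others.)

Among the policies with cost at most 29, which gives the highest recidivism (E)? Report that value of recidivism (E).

Option 1 (N := 52, B − 39):
  K = 101
  B = 137 − 39 = 98
  N = 52
  E = 240 − 3·101 + 6·98 − 5·52 = 265
Option 2 (N := 68):
  K = 101
  B = 137
  N = 68
  E = 240 − 3·101 + 6·137 − 5·68 = 419
Option 3 (N := 5, B + 49):
  K = 101
  B = 137 + 49 = 186
  N = 5
  E = 240 − 3·101 + 6·186 − 5·5 = 1028
Comparing — Option 1: E=265, Option 2: E=419, Option 3: E=1028. Highest is 1028 (Option 3).

1028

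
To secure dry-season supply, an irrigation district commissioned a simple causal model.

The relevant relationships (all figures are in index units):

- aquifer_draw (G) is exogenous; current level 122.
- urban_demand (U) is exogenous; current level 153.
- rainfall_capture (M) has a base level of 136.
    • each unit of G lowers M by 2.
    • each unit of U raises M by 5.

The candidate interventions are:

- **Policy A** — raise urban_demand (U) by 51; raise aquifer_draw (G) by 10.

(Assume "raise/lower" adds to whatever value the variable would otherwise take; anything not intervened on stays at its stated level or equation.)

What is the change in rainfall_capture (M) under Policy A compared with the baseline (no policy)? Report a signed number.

Baseline:
  G = 122
  U = 153
  M = 136 − 2·122 + 5·153 = 657
Policy A (U + 51, G + 10):
  G = 122 + 10 = 132
  U = 153 + 51 = 204
  M = 136 − 2·132 + 5·204 = 892
Change in M: 892 − 657 = 235

235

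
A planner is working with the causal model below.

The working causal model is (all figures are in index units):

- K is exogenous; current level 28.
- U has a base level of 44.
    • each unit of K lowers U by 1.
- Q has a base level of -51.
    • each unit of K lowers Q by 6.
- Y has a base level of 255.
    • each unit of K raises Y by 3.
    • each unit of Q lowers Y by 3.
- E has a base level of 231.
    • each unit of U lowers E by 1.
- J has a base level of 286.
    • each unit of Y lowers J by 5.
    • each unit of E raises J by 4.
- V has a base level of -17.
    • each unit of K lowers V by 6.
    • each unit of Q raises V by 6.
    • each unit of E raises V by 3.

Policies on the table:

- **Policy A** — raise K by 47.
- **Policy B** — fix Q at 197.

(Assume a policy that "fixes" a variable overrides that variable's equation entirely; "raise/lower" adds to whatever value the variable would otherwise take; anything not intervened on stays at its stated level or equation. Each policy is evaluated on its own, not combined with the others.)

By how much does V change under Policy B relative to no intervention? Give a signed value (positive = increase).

Baseline:
  K = 28
  U = 44 − 28 = 16
  Q = -51 − 6·28 = -219
  E = 231 − 16 = 215
  V = -17 − 6·28 + 6·(-219) + 3·215 = -854
Policy B (Q := 197):
  K = 28
  U = 44 − 28 = 16
  Q = 197
  E = 231 − 16 = 215
  V = -17 − 6·28 + 6·197 + 3·215 = 1642
Change in V: 1642 − (-854) = 2496

2496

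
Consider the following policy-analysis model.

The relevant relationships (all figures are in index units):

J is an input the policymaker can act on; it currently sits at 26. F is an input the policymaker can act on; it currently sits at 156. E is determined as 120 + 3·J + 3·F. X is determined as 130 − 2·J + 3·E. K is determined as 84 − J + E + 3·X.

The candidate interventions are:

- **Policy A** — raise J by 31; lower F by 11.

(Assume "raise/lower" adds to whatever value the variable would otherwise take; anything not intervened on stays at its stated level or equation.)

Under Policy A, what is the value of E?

726

Policy A (J + 31, F − 11):
  J = 26 + 31 = 57
  F = 156 − 11 = 145
  E = 120 + 3·57 + 3·145 = 726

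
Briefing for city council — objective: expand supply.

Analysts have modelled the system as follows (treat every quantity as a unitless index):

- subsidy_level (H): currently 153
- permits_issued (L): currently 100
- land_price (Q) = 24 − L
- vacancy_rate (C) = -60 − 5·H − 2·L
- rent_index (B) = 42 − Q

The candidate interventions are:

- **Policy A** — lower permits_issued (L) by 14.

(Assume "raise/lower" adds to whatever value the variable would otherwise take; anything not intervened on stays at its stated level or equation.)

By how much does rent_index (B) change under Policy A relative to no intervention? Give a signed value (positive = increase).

Baseline:
  L = 100
  Q = 24 − 100 = -76
  B = 42 − (-76) = 118
Policy A (L − 14):
  L = 100 − 14 = 86
  Q = 24 − 86 = -62
  B = 42 − (-62) = 104
Change in B: 104 − 118 = -14

-14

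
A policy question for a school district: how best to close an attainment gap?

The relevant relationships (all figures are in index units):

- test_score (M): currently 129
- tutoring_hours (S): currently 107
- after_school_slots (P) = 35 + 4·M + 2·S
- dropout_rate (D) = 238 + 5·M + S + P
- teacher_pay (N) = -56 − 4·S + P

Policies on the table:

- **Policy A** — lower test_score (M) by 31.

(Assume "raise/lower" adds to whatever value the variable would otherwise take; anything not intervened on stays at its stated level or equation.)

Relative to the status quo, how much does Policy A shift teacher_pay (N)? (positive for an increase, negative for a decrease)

-124

Baseline:
  M = 129
  S = 107
  P = 35 + 4·129 + 2·107 = 765
  N = -56 − 4·107 + 765 = 281
Policy A (M − 31):
  M = 129 − 31 = 98
  S = 107
  P = 35 + 4·98 + 2·107 = 641
  N = -56 − 4·107 + 641 = 157
Change in N: 157 − 281 = -124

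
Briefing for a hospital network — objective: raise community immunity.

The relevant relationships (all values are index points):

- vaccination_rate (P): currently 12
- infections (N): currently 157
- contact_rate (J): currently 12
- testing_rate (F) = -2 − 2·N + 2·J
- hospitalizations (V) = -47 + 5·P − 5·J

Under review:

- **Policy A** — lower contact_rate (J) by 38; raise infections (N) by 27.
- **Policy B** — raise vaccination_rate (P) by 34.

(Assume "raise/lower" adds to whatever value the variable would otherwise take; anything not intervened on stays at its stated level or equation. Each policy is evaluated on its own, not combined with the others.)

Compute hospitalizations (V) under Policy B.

123

Policy B (P + 34):
  P = 12 + 34 = 46
  J = 12
  V = -47 + 5·46 − 5·12 = 123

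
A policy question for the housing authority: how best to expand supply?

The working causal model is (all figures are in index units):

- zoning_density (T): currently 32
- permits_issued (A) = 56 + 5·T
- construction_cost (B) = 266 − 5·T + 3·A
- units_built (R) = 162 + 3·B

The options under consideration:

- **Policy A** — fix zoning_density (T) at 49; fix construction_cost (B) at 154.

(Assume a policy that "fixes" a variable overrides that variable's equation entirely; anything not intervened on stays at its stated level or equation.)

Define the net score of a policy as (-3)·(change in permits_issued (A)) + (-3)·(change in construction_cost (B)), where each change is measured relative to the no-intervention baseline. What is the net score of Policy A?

Baseline:
  T = 32
  A = 56 + 5·32 = 216
  B = 266 − 5·32 + 3·216 = 754
Policy A (T := 49, B := 154):
  T = 49
  A = 56 + 5·49 = 301
  B = 154
ΔA = 301 − 216 = 85; ΔB = 154 − 754 = -600
Score = (-3)·85 + (-3)·(-600) = 1545

1545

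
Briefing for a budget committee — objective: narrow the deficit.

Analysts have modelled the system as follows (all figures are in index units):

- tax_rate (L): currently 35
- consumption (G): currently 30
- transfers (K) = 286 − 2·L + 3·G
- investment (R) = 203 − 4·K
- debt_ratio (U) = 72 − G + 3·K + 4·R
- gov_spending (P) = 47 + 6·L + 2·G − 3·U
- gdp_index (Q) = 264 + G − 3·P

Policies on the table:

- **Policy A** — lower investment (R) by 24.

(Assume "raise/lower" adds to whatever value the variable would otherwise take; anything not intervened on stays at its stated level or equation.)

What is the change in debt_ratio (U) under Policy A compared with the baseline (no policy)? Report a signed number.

Baseline:
  L = 35
  G = 30
  K = 286 − 2·35 + 3·30 = 306
  R = 203 − 4·306 = -1021
  U = 72 − 30 + 3·306 + 4·(-1021) = -3124
Policy A (R − 24):
  L = 35
  G = 30
  K = 286 − 2·35 + 3·30 = 306
  R = 203 − 4·306 (−24 from intervention) = -1045
  U = 72 − 30 + 3·306 + 4·(-1045) = -3220
Change in U: -3220 − (-3124) = -96

-96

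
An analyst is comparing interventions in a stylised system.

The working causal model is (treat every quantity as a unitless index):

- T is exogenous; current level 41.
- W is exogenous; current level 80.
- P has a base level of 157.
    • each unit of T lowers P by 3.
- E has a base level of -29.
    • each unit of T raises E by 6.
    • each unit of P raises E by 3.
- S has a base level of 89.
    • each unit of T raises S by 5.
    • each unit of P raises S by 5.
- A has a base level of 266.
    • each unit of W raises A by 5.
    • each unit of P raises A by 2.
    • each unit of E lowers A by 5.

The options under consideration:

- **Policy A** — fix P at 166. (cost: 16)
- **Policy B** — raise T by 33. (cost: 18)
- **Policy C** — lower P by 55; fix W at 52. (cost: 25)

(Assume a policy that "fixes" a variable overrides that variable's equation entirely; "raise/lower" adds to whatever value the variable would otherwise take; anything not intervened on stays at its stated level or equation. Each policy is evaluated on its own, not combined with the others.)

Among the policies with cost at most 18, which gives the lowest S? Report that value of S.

Policy A (P := 166):
  T = 41
  P = 166
  S = 89 + 5·41 + 5·166 = 1124
Policy B (T + 33):
  T = 41 + 33 = 74
  P = 157 − 3·74 = -65
  S = 89 + 5·74 + 5·(-65) = 134
Comparing — Policy A: S=1124, Policy B: S=134. Lowest is 134 (Policy B).

134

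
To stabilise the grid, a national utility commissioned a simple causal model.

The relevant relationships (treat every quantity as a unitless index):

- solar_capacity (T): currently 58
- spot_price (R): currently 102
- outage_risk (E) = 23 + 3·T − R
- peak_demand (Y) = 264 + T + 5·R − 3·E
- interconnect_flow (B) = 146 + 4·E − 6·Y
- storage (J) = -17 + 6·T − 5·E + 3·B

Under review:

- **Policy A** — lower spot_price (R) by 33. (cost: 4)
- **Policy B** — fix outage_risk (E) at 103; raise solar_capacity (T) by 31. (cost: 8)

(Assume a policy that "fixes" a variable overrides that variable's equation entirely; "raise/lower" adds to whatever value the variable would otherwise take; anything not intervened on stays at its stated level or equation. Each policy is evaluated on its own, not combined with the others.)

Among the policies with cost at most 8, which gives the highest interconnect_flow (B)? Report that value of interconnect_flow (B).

-1040

Policy A (R − 33):
  T = 58
  R = 102 − 33 = 69
  E = 23 + 3·58 − 69 = 128
  Y = 264 + 58 + 5·69 − 3·128 = 283
  B = 146 + 4·128 − 6·283 = -1040
Policy B (E := 103, T + 31):
  T = 58 + 31 = 89
  R = 102
  E = 103
  Y = 264 + 89 + 5·102 − 3·103 = 554
  B = 146 + 4·103 − 6·554 = -2766
Comparing — Policy A: B=-1040, Policy B: B=-2766. Highest is -1040 (Policy A).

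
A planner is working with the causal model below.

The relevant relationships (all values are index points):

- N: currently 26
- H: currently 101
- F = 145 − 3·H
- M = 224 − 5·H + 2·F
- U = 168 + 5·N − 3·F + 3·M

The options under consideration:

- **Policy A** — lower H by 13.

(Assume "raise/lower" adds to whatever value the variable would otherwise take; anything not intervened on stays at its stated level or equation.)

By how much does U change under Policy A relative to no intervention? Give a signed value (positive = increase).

Baseline:
  N = 26
  H = 101
  F = 145 − 3·101 = -158
  M = 224 − 5·101 + 2·(-158) = -597
  U = 168 + 5·26 − 3·(-158) + 3·(-597) = -1019
Policy A (H − 13):
  N = 26
  H = 101 − 13 = 88
  F = 145 − 3·88 = -119
  M = 224 − 5·88 + 2·(-119) = -454
  U = 168 + 5·26 − 3·(-119) + 3·(-454) = -707
Change in U: -707 − (-1019) = 312

312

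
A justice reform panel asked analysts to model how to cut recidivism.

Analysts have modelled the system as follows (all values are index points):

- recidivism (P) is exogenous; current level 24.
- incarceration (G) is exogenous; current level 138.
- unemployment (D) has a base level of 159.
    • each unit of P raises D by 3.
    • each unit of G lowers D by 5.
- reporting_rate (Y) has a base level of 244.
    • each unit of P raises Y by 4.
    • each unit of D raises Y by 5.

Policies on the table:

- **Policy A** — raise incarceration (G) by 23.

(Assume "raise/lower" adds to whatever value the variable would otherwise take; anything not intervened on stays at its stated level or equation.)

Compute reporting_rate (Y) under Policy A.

Policy A (G + 23):
  P = 24
  G = 138 + 23 = 161
  D = 159 + 3·24 − 5·161 = -574
  Y = 244 + 4·24 + 5·(-574) = -2530

-2530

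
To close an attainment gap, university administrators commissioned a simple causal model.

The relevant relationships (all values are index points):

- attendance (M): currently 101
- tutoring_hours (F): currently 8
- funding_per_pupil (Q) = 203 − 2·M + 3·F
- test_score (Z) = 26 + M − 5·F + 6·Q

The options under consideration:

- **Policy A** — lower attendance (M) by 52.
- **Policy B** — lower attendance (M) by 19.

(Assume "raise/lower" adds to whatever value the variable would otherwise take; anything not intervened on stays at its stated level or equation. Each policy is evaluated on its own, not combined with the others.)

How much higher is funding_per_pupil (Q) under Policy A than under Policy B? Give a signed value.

66

Policy A (M − 52):
  M = 101 − 52 = 49
  F = 8
  Q = 203 − 2·49 + 3·8 = 129
Policy B (M − 19):
  M = 101 − 19 = 82
  F = 8
  Q = 203 − 2·82 + 3·8 = 63
Q: 129 − 63 = 66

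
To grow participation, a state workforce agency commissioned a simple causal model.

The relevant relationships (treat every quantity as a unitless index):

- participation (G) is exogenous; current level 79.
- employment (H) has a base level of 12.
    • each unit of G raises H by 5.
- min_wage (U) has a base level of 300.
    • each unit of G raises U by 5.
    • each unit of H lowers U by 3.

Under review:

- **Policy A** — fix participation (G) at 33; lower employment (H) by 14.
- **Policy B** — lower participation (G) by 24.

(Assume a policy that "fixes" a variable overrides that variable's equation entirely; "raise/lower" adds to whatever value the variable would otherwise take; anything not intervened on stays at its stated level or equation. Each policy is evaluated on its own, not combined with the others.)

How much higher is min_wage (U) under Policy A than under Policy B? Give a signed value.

Policy A (G := 33, H − 14):
  G = 33
  H = 12 + 5·33 (−14 from intervention) = 163
  U = 300 + 5·33 − 3·163 = -24
Policy B (G − 24):
  G = 79 − 24 = 55
  H = 12 + 5·55 = 287
  U = 300 + 5·55 − 3·287 = -286
U: -24 − (-286) = 262

262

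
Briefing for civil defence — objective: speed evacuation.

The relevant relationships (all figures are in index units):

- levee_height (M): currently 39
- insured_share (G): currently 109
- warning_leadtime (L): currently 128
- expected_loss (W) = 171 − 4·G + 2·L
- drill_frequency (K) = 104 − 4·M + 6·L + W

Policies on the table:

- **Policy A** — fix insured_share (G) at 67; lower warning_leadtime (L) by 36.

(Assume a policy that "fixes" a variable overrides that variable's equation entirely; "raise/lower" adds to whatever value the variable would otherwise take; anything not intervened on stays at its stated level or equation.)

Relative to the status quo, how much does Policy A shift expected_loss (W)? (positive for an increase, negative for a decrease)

96

Baseline:
  G = 109
  L = 128
  W = 171 − 4·109 + 2·128 = -9
Policy A (G := 67, L − 36):
  G = 67
  L = 128 − 36 = 92
  W = 171 − 4·67 + 2·92 = 87
Change in W: 87 − (-9) = 96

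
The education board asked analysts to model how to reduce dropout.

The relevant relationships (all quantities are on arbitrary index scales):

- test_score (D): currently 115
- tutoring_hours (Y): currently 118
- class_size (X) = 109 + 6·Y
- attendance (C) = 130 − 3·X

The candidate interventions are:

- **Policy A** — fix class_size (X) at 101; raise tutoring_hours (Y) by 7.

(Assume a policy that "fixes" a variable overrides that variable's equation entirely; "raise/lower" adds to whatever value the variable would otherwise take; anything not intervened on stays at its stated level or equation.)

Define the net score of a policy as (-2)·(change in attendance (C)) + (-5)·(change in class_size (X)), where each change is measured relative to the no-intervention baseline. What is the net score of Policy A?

Baseline:
  Y = 118
  X = 109 + 6·118 = 817
  C = 130 − 3·817 = -2321
Policy A (X := 101, Y + 7):
  Y = 118 + 7 = 125
  X = 101
  C = 130 − 3·101 = -173
ΔC = -173 − (-2321) = 2148; ΔX = 101 − 817 = -716
Score = (-2)·2148 + (-5)·(-716) = -716

-716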